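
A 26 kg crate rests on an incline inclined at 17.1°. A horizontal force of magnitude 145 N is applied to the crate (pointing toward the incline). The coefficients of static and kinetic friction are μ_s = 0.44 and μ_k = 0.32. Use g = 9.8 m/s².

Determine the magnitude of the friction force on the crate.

The horizontal push has a component P sin θ into the surface, so N = m g cos θ + P sin θ = 243.5 + 42.64 = 286.2 N.
Along the incline, the net driving force (taking up-slope positive) is P cos θ − m g sin θ = 138.6 − 74.92 = 63.67 N, so equilibrium requires friction f = -63.67 N (down-slope).
The limit of static friction is μ_s N = 125.9 N.
Since 63.67 N is within the 125.9 N limit, the crate stays put and friction is exactly 63.7 N.

f ≈ 63.7 N (down the incline)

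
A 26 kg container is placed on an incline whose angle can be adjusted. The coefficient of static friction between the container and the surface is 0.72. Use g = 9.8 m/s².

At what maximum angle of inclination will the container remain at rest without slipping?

θ_max ≈ 35.8°

At the slip threshold, m g sin θ = μ_s · m g cos θ, so tan θ = μ_s.
θ_max = arctan(0.72) = 35.8°.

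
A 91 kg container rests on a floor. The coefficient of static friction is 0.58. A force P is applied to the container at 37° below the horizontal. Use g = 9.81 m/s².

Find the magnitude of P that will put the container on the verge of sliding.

N = m g + P sin α (the push presses the container into the floor).
At impending slip, P cos α = μ_s N = μ_s (m g + P sin α).
Solving: P (cos α − μ_s sin α) = μ_s m g → P = 0.58×893/(cos 37° − 0.58 sin 37°) = 518/0.4496 = 1150 N.

P ≈ 1150 N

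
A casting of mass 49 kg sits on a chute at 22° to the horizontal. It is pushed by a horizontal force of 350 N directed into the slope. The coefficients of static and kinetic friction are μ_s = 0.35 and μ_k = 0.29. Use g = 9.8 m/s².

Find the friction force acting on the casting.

f ≈ 145 N (down the incline)

The horizontal push has a component P sin θ into the surface, so N = m g cos θ + P sin θ = 445.2 + 131.1 = 576.3 N.
Along the incline, the net driving force (taking up-slope positive) is P cos θ − m g sin θ = 324.5 − 179.9 = 144.6 N, so equilibrium requires friction f = -144.6 N (down-slope).
The limit of static friction is μ_s N = 201.7 N.
Since 144.6 N is within the 201.7 N limit, the casting stays put and friction is exactly 145 N.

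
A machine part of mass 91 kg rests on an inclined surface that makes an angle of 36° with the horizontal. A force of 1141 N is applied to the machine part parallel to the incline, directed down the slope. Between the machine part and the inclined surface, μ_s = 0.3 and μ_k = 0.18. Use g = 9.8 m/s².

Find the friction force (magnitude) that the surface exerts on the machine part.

f ≈ 130 N (up the incline)

The normal reaction is N = m g cos θ = 721.5 N.
Parallel to the incline, ΣF = 0 gives f = m g sin θ + P = 524.2 + 1141 = 1665 N (up-slope positive).
Maximum static friction available: μ_s N = 0.3 × 721.5 = 216.4 N.
Since |1665| > 216.4 N, static friction cannot hold it; the machine part slides down the incline and kinetic friction applies: f = μ_k N = 0.18 × 721.5 = 130 N.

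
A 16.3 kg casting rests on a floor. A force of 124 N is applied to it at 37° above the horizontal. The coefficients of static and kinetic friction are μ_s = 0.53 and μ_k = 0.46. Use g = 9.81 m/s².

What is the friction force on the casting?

N = m g − P sin α = 159.9 − 124×sin 37° = 85.28 N.
The horizontal driving force is P cos α = 99.03 N, so equilibrium needs friction f = 99.03 N.
The static-friction limit is μ_s N = 45.2 N.
The required friction exceeds μ_s N, so the casting moves and f = μ_k N = 39.2 N.

f ≈ 39.2 N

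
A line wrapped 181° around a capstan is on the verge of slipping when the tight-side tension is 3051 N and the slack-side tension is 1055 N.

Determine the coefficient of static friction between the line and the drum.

T₂/T₁ = e^{μβ} → μ = ln(T₂/T₁)/β.
β = 181° = 3.159 rad.
μ = ln(3051/1055)/3.159 = ln(2.892)/3.159 = 0.336.

μ ≈ 0.336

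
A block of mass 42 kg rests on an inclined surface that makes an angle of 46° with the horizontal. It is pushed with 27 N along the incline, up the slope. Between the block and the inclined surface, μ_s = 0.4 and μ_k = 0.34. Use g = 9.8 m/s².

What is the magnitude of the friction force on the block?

The normal reaction is N = m g cos θ = 285.9 N.
The friction needed for equilibrium is m g sin θ − P = 296.1 − 27 = 269.1 N, measured positive up-slope.
Static friction can supply at most μ_s N = 114.4 N.
Since |269.1| > 114.4 N, static friction cannot hold it; the block slides down the incline and kinetic friction applies: f = μ_k N = 0.34 × 285.9 = 97.2 N.

f ≈ 97.2 N (up the incline)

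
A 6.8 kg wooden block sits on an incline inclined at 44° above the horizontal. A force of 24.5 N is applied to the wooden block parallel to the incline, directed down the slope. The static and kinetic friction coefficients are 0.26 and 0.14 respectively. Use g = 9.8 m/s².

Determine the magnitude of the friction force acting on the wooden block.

Perpendicular to the surface, N = m g cos θ = 6.8·9.8·cos 44° = 47.94 N.
For equilibrium along the incline the friction force must supply f = m g sin θ + P = 46.29 + 24.5 = 70.79 N (positive meaning up-slope).
Maximum static friction available: μ_s N = 0.26 × 47.94 = 12.46 N.
Since |70.79| > 12.46 N, static friction cannot hold it; the wooden block slides down the incline and kinetic friction applies: f = μ_k N = 0.14 × 47.94 = 6.71 N.

f ≈ 6.71 N (up the incline)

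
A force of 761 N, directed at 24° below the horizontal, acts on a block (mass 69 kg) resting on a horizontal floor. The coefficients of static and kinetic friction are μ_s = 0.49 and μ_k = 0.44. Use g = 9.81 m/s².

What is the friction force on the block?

The vertical component of P adds to the normal force: N = m g + P sin α = 676.9 + 309.5 = 986.4 N.
For equilibrium, f = P cos α = 761×cos 24° = 695.2 N.
μ_s N = 0.49 × 986.4 = 483.3 N.
The required friction exceeds μ_s N, so the block moves and f = μ_k N = 434 N.

f ≈ 434 N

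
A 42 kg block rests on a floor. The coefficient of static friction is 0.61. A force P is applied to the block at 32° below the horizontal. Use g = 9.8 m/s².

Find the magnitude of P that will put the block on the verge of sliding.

N = m g + P sin α (the push presses the block into the floor).
At impending slip, P cos α = μ_s N = μ_s (m g + P sin α).
Solving: P (cos α − μ_s sin α) = μ_s m g → P = 0.61×412/(cos 32° − 0.61 sin 32°) = 251/0.5248 = 478 N.

P ≈ 478 N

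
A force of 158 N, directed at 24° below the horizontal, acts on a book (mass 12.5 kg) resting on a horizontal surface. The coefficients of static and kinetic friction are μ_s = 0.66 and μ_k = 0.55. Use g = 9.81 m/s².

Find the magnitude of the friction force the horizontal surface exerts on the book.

Vertical equilibrium gives N = m g + P sin α = 186.9 N.
Horizontally, friction must balance P cos α = 144.3 N.
μ_s N = 0.66 × 186.9 = 123.3 N.
The required friction exceeds μ_s N, so the book moves and f = μ_k N = 103 N.

f ≈ 103 N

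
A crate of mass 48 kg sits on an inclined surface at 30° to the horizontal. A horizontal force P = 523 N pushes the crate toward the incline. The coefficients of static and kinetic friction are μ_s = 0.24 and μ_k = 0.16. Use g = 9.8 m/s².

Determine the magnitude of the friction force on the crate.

f ≈ 107 N (down the incline)

Normal direction: N = m g cos θ + P sin θ = 668.9 N.
Along the incline, the net driving force (taking up-slope positive) is P cos θ − m g sin θ = 452.9 − 235.2 = 217.7 N, so equilibrium requires friction f = -217.7 N (down-slope).
The limit of static friction is μ_s N = 160.5 N.
|f_req| = 217.7 > 160.5 N → the crate slides up the incline; f = μ_k N = 0.16 × 668.9 = 107 N.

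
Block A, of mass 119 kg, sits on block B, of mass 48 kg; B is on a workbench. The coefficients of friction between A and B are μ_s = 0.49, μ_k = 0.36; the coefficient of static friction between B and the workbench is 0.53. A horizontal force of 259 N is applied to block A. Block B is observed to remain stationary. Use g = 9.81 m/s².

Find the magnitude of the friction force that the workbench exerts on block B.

f ≈ 259 N

Between the blocks, N₁ = m_A g = 1167 N.
So the A–B interface can sustain at most μ_s N₁ = 572 N of static friction.
P = 259 N is within that limit, so A and B move together (both at rest); the A–B friction is simply f₁ = P = 259 N.
By Newton's third law B feels 259 N forward from A. With B stationary, the floor's static friction on B balances it: f₂ = 259 N (well within μ_s(m_A+m_B)g = 868.3 N).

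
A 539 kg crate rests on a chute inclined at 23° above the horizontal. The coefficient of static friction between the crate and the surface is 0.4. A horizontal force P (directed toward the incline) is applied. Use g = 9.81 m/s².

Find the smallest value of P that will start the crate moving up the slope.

P ≈ 5250 N

At impending motion up the slope, friction acts down-slope at its limit: f = μ_s N.
Perpendicular to the incline: N = m g cos θ + P sin θ.
Along the incline: P cos θ = m g sin θ + μ_s N = m g sin θ + μ_s (m g cos θ + P sin θ).
Solving, P (cos θ − μ_s sin θ) = m g (sin θ + μ_s cos θ), so P = 539×9.81×(sin 23° + 0.4 cos 23°)/(cos 23° − 0.4 sin 23°) = 5290×0.7589/0.7642 = 5250 N.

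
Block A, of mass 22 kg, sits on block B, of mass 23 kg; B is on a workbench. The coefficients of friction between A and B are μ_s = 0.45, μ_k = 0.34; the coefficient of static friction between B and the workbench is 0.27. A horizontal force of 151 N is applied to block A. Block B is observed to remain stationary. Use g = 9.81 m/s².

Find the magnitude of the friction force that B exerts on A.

f ≈ 73.4 N

Normal force at the A–B interface: N₁ = m_A g = 215.8 N.
So the A–B interface can sustain at most μ_s N₁ = 97.12 N of static friction.
P = 151 N exceeds that limit, so A slips over B and the interface friction becomes kinetic: f₁ = μ_k N₁ = 0.34×215.8 = 73.4 N.
By Newton's third law B feels 73.4 N forward from A. With B stationary, the floor's static friction on B balances it: f₂ = 73.4 N (well within μ_s(m_A+m_B)g = 119.2 N).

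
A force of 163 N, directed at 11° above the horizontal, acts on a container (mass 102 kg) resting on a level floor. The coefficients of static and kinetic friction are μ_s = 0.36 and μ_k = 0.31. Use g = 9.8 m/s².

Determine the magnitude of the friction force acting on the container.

The vertical component of P reduces the normal force: N = m g − P sin α = 999.6 − 31.1 = 968.5 N.
The horizontal driving force is P cos α = 160 N, so equilibrium needs friction f = 160 N.
The static-friction limit is μ_s N = 348.7 N.
160 ≤ 348.7 N → static; friction equals the required 160 N.

f ≈ 160 N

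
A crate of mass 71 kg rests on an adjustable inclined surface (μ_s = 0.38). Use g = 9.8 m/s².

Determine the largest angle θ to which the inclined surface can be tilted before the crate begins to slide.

At the slip threshold, m g sin θ = μ_s · m g cos θ, so tan θ = μ_s.
θ_max = arctan(0.38) = 20.8°.

θ_max ≈ 20.8°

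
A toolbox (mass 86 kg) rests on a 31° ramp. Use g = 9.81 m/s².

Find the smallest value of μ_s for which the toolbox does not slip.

At the slip threshold m g sin θ = μ_s m g cos θ, so μ_s,min = tan θ.
μ_s,min = tan 31° = 0.601.

μ_s,min ≈ 0.601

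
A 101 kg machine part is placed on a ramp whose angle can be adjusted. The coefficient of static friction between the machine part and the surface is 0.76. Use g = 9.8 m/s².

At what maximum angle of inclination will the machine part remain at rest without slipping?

At the slip threshold, m g sin θ = μ_s · m g cos θ, so tan θ = μ_s.
θ_max = arctan(0.76) = 37.2°.

θ_max ≈ 37.2°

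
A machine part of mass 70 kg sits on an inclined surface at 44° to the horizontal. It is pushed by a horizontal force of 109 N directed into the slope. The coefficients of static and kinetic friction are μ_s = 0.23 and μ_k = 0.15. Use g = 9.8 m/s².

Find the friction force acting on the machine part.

Resolve perpendicular to the incline: N = m g cos θ + P sin θ = 70×9.8×cos 44° + 109×sin 44° = 569.2 N.
Parallel to the incline: P cos θ − m g sin θ = 78.41 − 476.5 = -398.1 N; the friction needed to balance this is 398.1 N acting up the slope.
The limit of static friction is μ_s N = 130.9 N.
The required 398.1 N exceeds the static limit, so the machine part slides down-slope and f = μ_k N = 0.15×569.2 = 85.4 N.

f ≈ 85.4 N (up the incline)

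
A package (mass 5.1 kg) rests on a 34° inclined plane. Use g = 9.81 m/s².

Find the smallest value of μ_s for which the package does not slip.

At the slip threshold m g sin θ = μ_s m g cos θ, so μ_s,min = tan θ.
μ_s,min = tan 34° = 0.675.

μ_s,min ≈ 0.675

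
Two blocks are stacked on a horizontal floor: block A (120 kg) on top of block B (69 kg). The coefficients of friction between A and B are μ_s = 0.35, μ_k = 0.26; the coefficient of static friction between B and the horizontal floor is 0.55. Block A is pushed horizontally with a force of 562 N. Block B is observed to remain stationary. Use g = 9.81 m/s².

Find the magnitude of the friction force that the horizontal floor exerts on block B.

The normal force B exerts on A is simply A's weight, N₁ = 1177 N.
So the A–B interface can sustain at most μ_s N₁ = 412 N of static friction.
Since P = 562 N > 412 N, A slides on B; the A–B friction is kinetic: f₁ = μ_k N₁ = 0.26×1177 = 306 N.
B experiences an equal 306 N forward from A (third law). B is in equilibrium, so the floor supplies f₂ = 306 N of static friction (limit μ_s(m_A+m_B)g = 1020 N, not exceeded).

f ≈ 306 N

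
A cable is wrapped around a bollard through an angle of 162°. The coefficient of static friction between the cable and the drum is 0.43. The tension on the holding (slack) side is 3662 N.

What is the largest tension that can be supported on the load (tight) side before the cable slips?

At impending slip the capstan equation gives T₂/T₁ = e^{μβ} with β in radians.
β = 162° × π/180 = 2.827 rad.
e^{μβ} = e^{0.43×2.827} = 3.373.
T₂ = T₁ · e^{μβ} = 3662 × 3.373 = 12400 N.

T_max ≈ 12400 N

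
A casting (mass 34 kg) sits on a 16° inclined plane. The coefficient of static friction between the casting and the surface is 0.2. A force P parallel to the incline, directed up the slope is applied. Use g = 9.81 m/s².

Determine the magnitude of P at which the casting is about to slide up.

P ≈ 156 N

At impending motion up the slope, friction acts down-slope at its limit: f = μ_s N.
P is parallel to the surface, so N = m g cos θ = 321 N.
Along the incline: P = m g sin θ + μ_s N = 91.9 + 0.2×321 = 156 N.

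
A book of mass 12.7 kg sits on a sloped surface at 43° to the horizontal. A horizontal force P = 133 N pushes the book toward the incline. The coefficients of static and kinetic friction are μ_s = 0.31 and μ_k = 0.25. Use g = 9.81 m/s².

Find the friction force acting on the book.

Resolve perpendicular to the incline: N = m g cos θ + P sin θ = 12.7×9.81×cos 43° + 133×sin 43° = 181.8 N.
Parallel to the incline: P cos θ − m g sin θ = 97.27 − 84.97 = 12.3 N; the friction needed to balance this is 12.3 N acting down the slope.
The limit of static friction is μ_s N = 56.37 N.
Since 12.3 N is within the 56.37 N limit, the book stays put and friction is exactly 12.3 N.

f ≈ 12.3 N (down the incline)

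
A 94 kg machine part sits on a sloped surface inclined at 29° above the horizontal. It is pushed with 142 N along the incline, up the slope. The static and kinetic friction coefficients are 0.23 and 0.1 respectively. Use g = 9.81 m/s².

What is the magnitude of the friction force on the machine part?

Perpendicular to the surface, N = m g cos θ = 94·9.81·cos 29° = 806.5 N.
For equilibrium along the incline the friction force must supply f = m g sin θ − P = 447.1 − 142 = 305.1 N (positive meaning up-slope).
Maximum static friction available: μ_s N = 0.23 × 806.5 = 185.5 N.
|305.1| exceeds 185.5 N, so the machine part slips down-slope; friction is kinetic, f = μ_k N = 0.1×806.5 = 80.7 N.

f ≈ 80.7 N (up the incline)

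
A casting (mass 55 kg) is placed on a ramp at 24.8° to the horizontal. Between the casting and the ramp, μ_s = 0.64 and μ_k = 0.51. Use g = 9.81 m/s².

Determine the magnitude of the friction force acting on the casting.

f ≈ 226 N (up the incline)

Perpendicular to the surface, N = m g cos θ = 55·9.81·cos 24.8° = 489.8 N.
For equilibrium along the incline, friction must balance the weight component: f = m g sin θ = 226.3 N up the slope.
Maximum static friction available: μ_s N = 0.64 × 489.8 = 313.5 N.
Since |226.3| ≤ 313.5 N, static friction is sufficient; f equals the required value, not μ_s N.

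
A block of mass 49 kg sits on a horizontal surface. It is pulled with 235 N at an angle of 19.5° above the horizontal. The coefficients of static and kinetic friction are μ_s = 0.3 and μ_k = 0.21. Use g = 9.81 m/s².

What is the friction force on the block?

f ≈ 84.5 N

Vertical equilibrium gives N = m g − P sin α = 402.2 N.
For equilibrium, f = P cos α = 235×cos 19.5° = 221.5 N.
The static-friction limit is μ_s N = 120.7 N.
The required friction exceeds μ_s N, so the block moves and f = μ_k N = 84.5 N.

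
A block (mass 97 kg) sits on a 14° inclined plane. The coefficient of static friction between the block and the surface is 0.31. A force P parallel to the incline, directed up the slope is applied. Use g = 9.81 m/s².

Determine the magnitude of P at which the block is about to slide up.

At impending motion up the slope, friction acts down-slope at its limit: f = μ_s N.
P is parallel to the surface, so N = m g cos θ = 923 N.
Along the incline: P = m g sin θ + μ_s N = 230 + 0.31×923 = 516 N.

P ≈ 516 N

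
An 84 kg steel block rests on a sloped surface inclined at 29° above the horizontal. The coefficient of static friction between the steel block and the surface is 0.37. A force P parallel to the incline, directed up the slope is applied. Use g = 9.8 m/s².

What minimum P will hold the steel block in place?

P_min ≈ 133 N

The steel block tends to slide down (tan θ > μ_s), so at the point of impending slip friction acts up-slope at its limit: f = μ_s N.
P is parallel to the surface, so N = m g cos θ = 720 N.
Along the incline: P + μ_s N = m g sin θ, so P = 399 − 0.37×720 = 133 N.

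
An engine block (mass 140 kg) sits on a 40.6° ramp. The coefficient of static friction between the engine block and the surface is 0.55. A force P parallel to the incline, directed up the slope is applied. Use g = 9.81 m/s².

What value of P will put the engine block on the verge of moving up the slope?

P ≈ 1470 N

At impending motion up the slope, friction acts down-slope at its limit: f = μ_s N.
P is parallel to the surface, so N = m g cos θ = 1040 N.
Along the incline: P = m g sin θ + μ_s N = 894 + 0.55×1040 = 1470 N.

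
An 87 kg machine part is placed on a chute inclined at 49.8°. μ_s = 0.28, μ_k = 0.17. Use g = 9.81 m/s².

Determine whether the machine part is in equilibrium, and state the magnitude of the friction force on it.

f ≈ 93.6 N

N = m g cos θ = 551 N.
Down-slope weight component: m g sin θ = 652 N.
μ_s N = 154 N.
652 > 154 N, so it slides; kinetic friction f = μ_k N = 0.17×551 = 93.6 N.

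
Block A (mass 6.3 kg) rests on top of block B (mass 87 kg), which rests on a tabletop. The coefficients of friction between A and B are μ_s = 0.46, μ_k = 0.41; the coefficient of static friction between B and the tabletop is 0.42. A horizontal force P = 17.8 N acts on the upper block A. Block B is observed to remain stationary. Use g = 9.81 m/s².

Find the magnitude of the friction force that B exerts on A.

The normal force B exerts on A is simply A's weight, N₁ = 61.8 N.
Maximum static friction on A from B: μ_s N₁ = 0.46×61.8 = 28.43 N.
P = 17.8 N is within that limit, so A and B move together (both at rest); the A–B friction is simply f₁ = P = 17.8 N.
By Newton's third law B feels 17.8 N forward from A. With B stationary, the floor's static friction on B balances it: f₂ = 17.8 N (well within μ_s(m_A+m_B)g = 384.4 N).

f ≈ 17.8 N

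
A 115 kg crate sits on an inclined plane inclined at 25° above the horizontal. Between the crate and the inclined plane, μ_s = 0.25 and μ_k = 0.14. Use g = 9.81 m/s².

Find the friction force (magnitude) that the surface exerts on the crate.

Perpendicular to the surface, N = m g cos θ = 115·9.81·cos 25° = 1022 N.
For equilibrium along the incline, friction must balance the weight component: f = m g sin θ = 476.8 N up the slope.
The static-friction ceiling is μ_s N = 0.25 × 1022 = 255.6 N.
Since |476.8| > 255.6 N, static friction cannot hold it; the crate slides down the incline and kinetic friction applies: f = μ_k N = 0.14 × 1022 = 143 N.

f ≈ 143 N (up the incline)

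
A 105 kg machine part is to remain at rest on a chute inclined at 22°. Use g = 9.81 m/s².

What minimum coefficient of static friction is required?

At the slip threshold m g sin θ = μ_s m g cos θ, so μ_s,min = tan θ.
μ_s,min = tan 22° = 0.404.

μ_s,min ≈ 0.404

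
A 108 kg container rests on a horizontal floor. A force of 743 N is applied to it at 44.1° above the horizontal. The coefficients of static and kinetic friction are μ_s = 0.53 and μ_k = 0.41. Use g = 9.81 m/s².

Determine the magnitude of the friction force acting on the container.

The vertical component of P reduces the normal force: N = m g − P sin α = 1059 − 517.1 = 542.4 N.
Horizontally, friction must balance P cos α = 533.6 N.
μ_s N = 0.53 × 542.4 = 287.5 N.
533.6 > 287.5 N → the container slides; f = μ_k N = 0.41×542.4 = 222 N.

f ≈ 222 N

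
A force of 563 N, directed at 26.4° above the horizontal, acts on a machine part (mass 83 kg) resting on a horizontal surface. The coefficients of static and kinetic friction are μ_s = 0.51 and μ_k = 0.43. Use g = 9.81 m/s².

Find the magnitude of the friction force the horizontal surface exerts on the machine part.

f ≈ 242 N

Vertical equilibrium gives N = m g − P sin α = 563.9 N.
The horizontal driving force is P cos α = 504.3 N, so equilibrium needs friction f = 504.3 N.
μ_s N = 0.51 × 563.9 = 287.6 N.
The required friction exceeds μ_s N, so the machine part moves and f = μ_k N = 242 N.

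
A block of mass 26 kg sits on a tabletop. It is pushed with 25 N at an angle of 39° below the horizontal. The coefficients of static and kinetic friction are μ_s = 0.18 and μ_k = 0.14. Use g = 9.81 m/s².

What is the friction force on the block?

The vertical component of P adds to the normal force: N = m g + P sin α = 255.1 + 15.73 = 270.8 N.
Horizontally, friction must balance P cos α = 19.43 N.
μ_s N = 0.18 × 270.8 = 48.74 N.
Since 19.43 N does not exceed the limit, the block stays at rest and f = 19.4 N.

f ≈ 19.4 N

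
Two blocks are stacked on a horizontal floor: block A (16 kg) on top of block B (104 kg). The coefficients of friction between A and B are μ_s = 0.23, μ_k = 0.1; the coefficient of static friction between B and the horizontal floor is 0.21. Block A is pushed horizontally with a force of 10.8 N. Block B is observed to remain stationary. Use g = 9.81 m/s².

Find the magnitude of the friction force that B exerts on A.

The normal force B exerts on A is simply A's weight, N₁ = 157 N.
Maximum static friction on A from B: μ_s N₁ = 0.23×157 = 36.1 N.
P = 10.8 N is within that limit, so A and B move together (both at rest); the A–B friction is simply f₁ = P = 10.8 N.
B experiences an equal 10.8 N forward from A (third law). B is in equilibrium, so the floor supplies f₂ = 10.8 N of static friction (limit μ_s(m_A+m_B)g = 247.2 N, not exceeded).

f ≈ 10.8 N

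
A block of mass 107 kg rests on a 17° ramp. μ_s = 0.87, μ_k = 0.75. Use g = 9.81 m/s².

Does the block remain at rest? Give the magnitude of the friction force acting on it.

f ≈ 307 N

N = m g cos θ = 1000 N.
Down-slope weight component: m g sin θ = 307 N.
μ_s N = 873 N.
307 ≤ 873 N, so it stays put; friction = 307 N.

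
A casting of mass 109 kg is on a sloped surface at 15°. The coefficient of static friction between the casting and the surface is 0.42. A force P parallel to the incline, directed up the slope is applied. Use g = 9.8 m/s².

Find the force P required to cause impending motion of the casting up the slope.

P ≈ 710 N

At impending motion up the slope, friction acts down-slope at its limit: f = μ_s N.
P is parallel to the surface, so N = m g cos θ = 1030 N.
Along the incline: P = m g sin θ + μ_s N = 276 + 0.42×1030 = 710 N.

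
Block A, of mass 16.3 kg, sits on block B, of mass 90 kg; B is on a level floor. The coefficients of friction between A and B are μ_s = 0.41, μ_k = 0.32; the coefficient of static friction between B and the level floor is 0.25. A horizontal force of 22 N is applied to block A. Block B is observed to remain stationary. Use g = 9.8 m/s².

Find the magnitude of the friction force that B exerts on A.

f ≈ 22 N

The normal force B exerts on A is simply A's weight, N₁ = 159.7 N.
So the A–B interface can sustain at most μ_s N₁ = 65.49 N of static friction.
P = 22 N is within that limit, so A and B move together (both at rest); the A–B friction is simply f₁ = P = 22 N.
By Newton's third law B feels 22 N forward from A. With B stationary, the floor's static friction on B balances it: f₂ = 22 N (well within μ_s(m_A+m_B)g = 260.4 N).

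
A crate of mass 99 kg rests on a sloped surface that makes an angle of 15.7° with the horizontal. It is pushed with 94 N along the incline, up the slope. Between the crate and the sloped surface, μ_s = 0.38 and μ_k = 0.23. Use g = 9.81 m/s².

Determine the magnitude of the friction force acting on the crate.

f ≈ 169 N (up the incline)

Perpendicular to the surface, N = m g cos θ = 99·9.81·cos 15.7° = 935 N.
Parallel to the incline, ΣF = 0 gives f = m g sin θ − P = 262.8 − 94 = 168.8 N (up-slope positive).
Static friction can supply at most μ_s N = 355.3 N.
Since |168.8| ≤ 355.3 N, the crate remains in static equilibrium and friction takes exactly the required value.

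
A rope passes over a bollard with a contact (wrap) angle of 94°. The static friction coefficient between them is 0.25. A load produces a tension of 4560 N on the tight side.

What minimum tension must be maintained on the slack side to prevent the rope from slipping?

T_min ≈ 3030 N

Capstan equation at impending slip: T_tight/T_slack = e^{μβ}.
β = 94° = 1.641 rad; e^{μβ} = e^{0.25×1.641} = 1.507.
T_slack = T_tight / e^{μβ} = 4560 / 1.507 = 3030 N.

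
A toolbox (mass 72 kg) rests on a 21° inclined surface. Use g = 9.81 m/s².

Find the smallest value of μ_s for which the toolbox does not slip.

μ_s,min ≈ 0.384

At the slip threshold m g sin θ = μ_s m g cos θ, so μ_s,min = tan θ.
μ_s,min = tan 21° = 0.384.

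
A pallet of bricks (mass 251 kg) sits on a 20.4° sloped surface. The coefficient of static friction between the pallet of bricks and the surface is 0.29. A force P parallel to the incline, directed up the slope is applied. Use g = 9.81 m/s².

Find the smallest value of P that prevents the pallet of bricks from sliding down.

P_min ≈ 189 N

The pallet of bricks tends to slide down (tan θ > μ_s), so at the point of impending slip friction acts up-slope at its limit: f = μ_s N.
P is parallel to the surface, so N = m g cos θ = 2310 N.
Along the incline: P + μ_s N = m g sin θ, so P = 858 − 0.29×2310 = 189 N.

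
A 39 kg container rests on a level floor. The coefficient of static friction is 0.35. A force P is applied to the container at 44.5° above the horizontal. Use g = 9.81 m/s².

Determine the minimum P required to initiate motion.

P ≈ 140 N

N = m g − P sin α (the pull lifts the container).
At impending slip, P cos α = μ_s N = μ_s (m g − P sin α).
Solving: P (cos α + μ_s sin α) = μ_s m g → P = 0.35×383/(cos 44.5° + 0.35 sin 44.5°) = 134/0.9586 = 140 N.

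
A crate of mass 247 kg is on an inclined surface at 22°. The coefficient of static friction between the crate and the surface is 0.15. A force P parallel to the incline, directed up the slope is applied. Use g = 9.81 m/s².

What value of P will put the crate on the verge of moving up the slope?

At impending motion up the slope, friction acts down-slope at its limit: f = μ_s N.
P is parallel to the surface, so N = m g cos θ = 2250 N.
Along the incline: P = m g sin θ + μ_s N = 908 + 0.15×2250 = 1240 N.

P ≈ 1240 N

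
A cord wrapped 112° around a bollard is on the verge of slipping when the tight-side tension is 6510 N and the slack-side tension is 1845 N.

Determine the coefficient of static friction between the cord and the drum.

T₂/T₁ = e^{μβ} → μ = ln(T₂/T₁)/β.
β = 112° = 1.955 rad.
μ = ln(6510/1845)/1.955 = ln(3.528)/1.955 = 0.645.

μ ≈ 0.645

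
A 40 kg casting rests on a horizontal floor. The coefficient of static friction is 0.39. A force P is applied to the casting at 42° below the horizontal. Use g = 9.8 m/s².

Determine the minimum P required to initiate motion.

P ≈ 317 N

N = m g + P sin α (the push presses the casting into the horizontal floor).
At impending slip, P cos α = μ_s N = μ_s (m g + P sin α).
Solving: P (cos α − μ_s sin α) = μ_s m g → P = 0.39×392/(cos 42° − 0.39 sin 42°) = 153/0.4822 = 317 N.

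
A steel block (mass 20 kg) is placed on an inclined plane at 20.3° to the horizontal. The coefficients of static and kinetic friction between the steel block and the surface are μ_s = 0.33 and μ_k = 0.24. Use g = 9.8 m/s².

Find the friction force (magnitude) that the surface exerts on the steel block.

The normal reaction is N = m g cos θ = 183.8 N.
For equilibrium along the incline, friction must balance the weight component: f = m g sin θ = 68 N up the slope.
Static friction can supply at most μ_s N = 60.66 N.
|68| exceeds 60.66 N, so the steel block slips down-slope; friction is kinetic, f = μ_k N = 0.24×183.8 = 44.1 N.

f ≈ 44.1 N (up the incline)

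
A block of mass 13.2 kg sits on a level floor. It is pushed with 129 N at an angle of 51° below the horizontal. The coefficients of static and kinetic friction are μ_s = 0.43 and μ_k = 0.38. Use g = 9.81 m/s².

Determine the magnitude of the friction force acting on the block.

The vertical component of P adds to the normal force: N = m g + P sin α = 129.5 + 100.3 = 229.7 N.
For equilibrium, f = P cos α = 129×cos 51° = 81.18 N.
μ_s N = 0.43 × 229.7 = 98.79 N.
Since 81.18 N does not exceed the limit, the block stays at rest and f = 81.2 N.

f ≈ 81.2 N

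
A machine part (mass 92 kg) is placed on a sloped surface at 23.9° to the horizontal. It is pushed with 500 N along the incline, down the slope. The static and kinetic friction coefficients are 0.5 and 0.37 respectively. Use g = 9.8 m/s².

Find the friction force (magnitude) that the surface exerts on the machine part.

f ≈ 305 N (up the incline)

Perpendicular to the surface, N = m g cos θ = 92·9.8·cos 23.9° = 824.3 N.
Parallel to the incline, ΣF = 0 gives f = m g sin θ + P = 365.3 + 500 = 865.3 N (up-slope positive).
Maximum static friction available: μ_s N = 0.5 × 824.3 = 412.1 N.
Since |865.3| > 412.1 N, static friction cannot hold it; the machine part slides down the incline and kinetic friction applies: f = μ_k N = 0.37 × 824.3 = 305 N.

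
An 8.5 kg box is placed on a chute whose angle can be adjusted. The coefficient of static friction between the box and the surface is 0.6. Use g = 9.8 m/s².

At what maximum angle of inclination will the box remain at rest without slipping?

At the slip threshold, m g sin θ = μ_s · m g cos θ, so tan θ = μ_s.
θ_max = arctan(0.6) = 31°.

θ_max ≈ 31°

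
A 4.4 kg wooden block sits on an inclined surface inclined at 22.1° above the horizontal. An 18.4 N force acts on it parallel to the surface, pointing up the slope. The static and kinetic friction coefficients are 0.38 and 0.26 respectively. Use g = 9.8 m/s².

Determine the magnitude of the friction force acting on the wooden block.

Perpendicular to the surface, N = m g cos θ = 4.4·9.8·cos 22.1° = 39.95 N.
The friction needed for equilibrium is m g sin θ − P = 16.22 − 18.4 = -2.177 N, measured positive up-slope.
The static-friction ceiling is μ_s N = 0.38 × 39.95 = 15.18 N.
Since |-2.177| ≤ 15.18 N, static friction is sufficient; f equals the required value, not μ_s N.

f ≈ 2.18 N (down the incline)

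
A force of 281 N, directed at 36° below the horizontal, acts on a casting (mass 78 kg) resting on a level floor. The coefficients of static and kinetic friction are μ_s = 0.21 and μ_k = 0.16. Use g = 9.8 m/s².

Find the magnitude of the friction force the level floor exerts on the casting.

f ≈ 149 N

N = m g + P sin α = 764.4 + 281×sin 36° = 929.6 N.
Horizontally, friction must balance P cos α = 227.3 N.
The static-friction limit is μ_s N = 195.2 N.
227.3 > 195.2 N → the casting slides; f = μ_k N = 0.16×929.6 = 149 N.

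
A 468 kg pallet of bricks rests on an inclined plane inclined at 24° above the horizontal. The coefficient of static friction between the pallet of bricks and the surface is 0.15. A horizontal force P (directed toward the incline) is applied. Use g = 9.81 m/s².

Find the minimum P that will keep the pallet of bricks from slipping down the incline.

P_min ≈ 1270 N

The pallet of bricks tends to slide down (tan θ > μ_s), so at the point of impending slip friction acts up-slope at its limit: f = μ_s N.
Perpendicular to the incline: N = m g cos θ + P sin θ.
Along the incline: P cos θ + μ_s N = m g sin θ, i.e. P cos θ + μ_s (m g cos θ + P sin θ) = m g sin θ.
Solving, P (cos θ + μ_s sin θ) = m g (sin θ − μ_s cos θ), so P = 4590×0.2697/0.9746 = 1270 N.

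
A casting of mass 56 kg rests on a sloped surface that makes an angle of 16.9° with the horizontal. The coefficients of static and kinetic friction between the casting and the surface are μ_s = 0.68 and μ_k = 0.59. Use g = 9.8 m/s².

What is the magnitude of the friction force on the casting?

Normal force: N = m g cos θ = 56 × 9.8 × cos 16.9° = 525.1 N.
For equilibrium along the incline, friction must balance the weight component: f = m g sin θ = 159.5 N up the slope.
Static friction can supply at most μ_s N = 357.1 N.
Since |159.5| ≤ 357.1 N, no slip — friction simply equals what equilibrium demands.

f ≈ 160 N (up the incline)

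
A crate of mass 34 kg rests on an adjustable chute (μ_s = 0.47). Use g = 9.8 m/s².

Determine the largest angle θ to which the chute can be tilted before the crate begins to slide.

At the slip threshold, m g sin θ = μ_s · m g cos θ, so tan θ = μ_s.
θ_max = arctan(0.47) = 25.2°.

θ_max ≈ 25.2°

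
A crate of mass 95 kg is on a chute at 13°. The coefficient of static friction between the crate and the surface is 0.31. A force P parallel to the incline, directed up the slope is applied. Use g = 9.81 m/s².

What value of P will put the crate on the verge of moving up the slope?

P ≈ 491 N

At impending motion up the slope, friction acts down-slope at its limit: f = μ_s N.
P is parallel to the surface, so N = m g cos θ = 908 N.
Along the incline: P = m g sin θ + μ_s N = 210 + 0.31×908 = 491 N.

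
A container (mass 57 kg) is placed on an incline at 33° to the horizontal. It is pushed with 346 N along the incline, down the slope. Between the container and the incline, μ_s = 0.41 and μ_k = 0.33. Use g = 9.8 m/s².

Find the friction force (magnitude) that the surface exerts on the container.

f ≈ 155 N (up the incline)

The normal reaction is N = m g cos θ = 468.5 N.
The friction needed for equilibrium is m g sin θ + P = 304.2 + 346 = 650.2 N, measured positive up-slope.
The static-friction ceiling is μ_s N = 0.41 × 468.5 = 192.1 N.
Since |650.2| > 192.1 N, static friction cannot hold it; the container slides down the incline and kinetic friction applies: f = μ_k N = 0.33 × 468.5 = 155 N.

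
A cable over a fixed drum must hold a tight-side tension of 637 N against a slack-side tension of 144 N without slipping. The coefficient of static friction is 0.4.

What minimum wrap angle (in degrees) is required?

β_min ≈ 213°

T₂/T₁ = e^{μβ} → β = ln(T₂/T₁)/μ.
β = ln(637/144)/0.4 = 1.487/0.4 = 3.717 rad.
In degrees: β = 3.717 × 180/π = 213°.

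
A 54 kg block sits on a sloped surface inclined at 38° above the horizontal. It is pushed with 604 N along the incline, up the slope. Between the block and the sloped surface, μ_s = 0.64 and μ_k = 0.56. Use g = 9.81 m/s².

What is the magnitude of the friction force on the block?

f ≈ 234 N (down the incline)

Perpendicular to the surface, N = m g cos θ = 54·9.81·cos 38° = 417.4 N.
Parallel to the incline, ΣF = 0 gives f = m g sin θ − P = 326.1 − 604 = -277.9 N (up-slope positive).
Maximum static friction available: μ_s N = 0.64 × 417.4 = 267.2 N.
Since |-277.9| > 267.2 N, static friction cannot hold it; the block slides up the incline and kinetic friction applies: f = μ_k N = 0.56 × 417.4 = 234 N.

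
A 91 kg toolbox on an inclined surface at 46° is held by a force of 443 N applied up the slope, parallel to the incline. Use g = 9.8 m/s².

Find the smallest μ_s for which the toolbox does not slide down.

μ_s,min ≈ 0.32

N = m g cos θ = 619.5 N.
Friction must make up the shortfall along the incline: f = m g sin θ − P = 641.5 − 443 = 198.5 N.
At the threshold f = μ_s N, so μ_s,min = 198.5/619.5 = 0.32.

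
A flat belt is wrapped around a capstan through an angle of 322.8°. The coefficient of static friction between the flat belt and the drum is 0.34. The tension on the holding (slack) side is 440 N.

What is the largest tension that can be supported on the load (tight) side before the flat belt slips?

T_max ≈ 2990 N

At impending slip the capstan equation gives T₂/T₁ = e^{μβ} with β in radians.
β = 322.8° × π/180 = 5.634 rad.
e^{μβ} = e^{0.34×5.634} = 6.791.
T₂ = T₁ · e^{μβ} = 440 × 6.791 = 2990 N.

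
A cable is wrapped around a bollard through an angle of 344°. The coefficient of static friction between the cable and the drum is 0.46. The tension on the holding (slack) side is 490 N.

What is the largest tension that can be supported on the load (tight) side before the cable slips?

At impending slip the capstan equation gives T₂/T₁ = e^{μβ} with β in radians.
β = 344° × π/180 = 6.004 rad.
e^{μβ} = e^{0.46×6.004} = 15.83.
T₂ = T₁ · e^{μβ} = 490 × 15.83 = 7760 N.

T_max ≈ 7760 N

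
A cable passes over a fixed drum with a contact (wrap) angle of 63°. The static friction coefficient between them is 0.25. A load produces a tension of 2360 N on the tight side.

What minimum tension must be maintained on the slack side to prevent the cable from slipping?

Capstan equation at impending slip: T_tight/T_slack = e^{μβ}.
β = 63° = 1.1 rad; e^{μβ} = e^{0.25×1.1} = 1.316.
T_slack = T_tight / e^{μβ} = 2360 / 1.316 = 1790 N.

T_min ≈ 1790 N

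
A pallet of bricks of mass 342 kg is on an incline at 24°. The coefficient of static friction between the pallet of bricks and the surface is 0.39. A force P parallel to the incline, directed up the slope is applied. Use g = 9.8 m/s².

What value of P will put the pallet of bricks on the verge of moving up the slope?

At impending motion up the slope, friction acts down-slope at its limit: f = μ_s N.
P is parallel to the surface, so N = m g cos θ = 3060 N.
Along the incline: P = m g sin θ + μ_s N = 1360 + 0.39×3060 = 2560 N.

P ≈ 2560 N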